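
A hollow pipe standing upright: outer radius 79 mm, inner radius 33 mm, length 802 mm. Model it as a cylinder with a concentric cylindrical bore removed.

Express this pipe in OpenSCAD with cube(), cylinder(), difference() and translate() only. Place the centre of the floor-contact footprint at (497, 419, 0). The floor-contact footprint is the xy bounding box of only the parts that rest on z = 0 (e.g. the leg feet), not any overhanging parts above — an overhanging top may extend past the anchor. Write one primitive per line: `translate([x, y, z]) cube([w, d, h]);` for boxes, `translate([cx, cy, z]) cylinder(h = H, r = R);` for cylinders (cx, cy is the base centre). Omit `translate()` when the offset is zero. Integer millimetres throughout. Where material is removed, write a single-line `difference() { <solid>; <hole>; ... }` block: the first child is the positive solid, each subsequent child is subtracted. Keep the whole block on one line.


difference() { translate([497, 419, 0]) cylinder(h = 802, r = 79); translate([497, 419, 0]) cylinder(h = 802, r = 33); }


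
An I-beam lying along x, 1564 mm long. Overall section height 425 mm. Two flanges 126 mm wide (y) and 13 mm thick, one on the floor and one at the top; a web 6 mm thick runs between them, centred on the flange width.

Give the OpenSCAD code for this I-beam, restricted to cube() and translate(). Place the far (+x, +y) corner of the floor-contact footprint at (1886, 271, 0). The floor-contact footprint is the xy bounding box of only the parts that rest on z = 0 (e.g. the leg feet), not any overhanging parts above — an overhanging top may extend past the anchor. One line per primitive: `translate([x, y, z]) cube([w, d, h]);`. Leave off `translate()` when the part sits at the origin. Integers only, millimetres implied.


translate([322, 145, 0]) cube([1564, 126, 13]);
translate([322, 205, 13]) cube([1564, 6, 399]);
translate([322, 145, 412]) cube([1564, 126, 13]);


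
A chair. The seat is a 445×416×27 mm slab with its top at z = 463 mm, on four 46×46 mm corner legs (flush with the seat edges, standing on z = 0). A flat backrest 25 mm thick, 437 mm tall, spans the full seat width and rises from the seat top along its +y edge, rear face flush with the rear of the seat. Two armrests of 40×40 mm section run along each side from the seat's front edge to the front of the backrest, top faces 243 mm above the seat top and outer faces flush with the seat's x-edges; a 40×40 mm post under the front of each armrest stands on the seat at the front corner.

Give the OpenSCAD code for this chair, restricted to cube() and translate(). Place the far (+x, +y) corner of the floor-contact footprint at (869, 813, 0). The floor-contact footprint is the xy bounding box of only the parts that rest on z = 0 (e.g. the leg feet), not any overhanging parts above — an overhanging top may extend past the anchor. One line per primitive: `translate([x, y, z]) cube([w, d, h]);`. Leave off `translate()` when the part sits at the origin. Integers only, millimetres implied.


translate([424, 397, 436]) cube([445, 416, 27]);
translate([424, 397, 0]) cube([46, 46, 436]);
translate([823, 397, 0]) cube([46, 46, 436]);
translate([424, 767, 0]) cube([46, 46, 436]);
translate([823, 767, 0]) cube([46, 46, 436]);
translate([424, 788, 463]) cube([445, 25, 437]);
translate([424, 397, 666]) cube([40, 391, 40]);
translate([829, 397, 666]) cube([40, 391, 40]);
translate([424, 397, 463]) cube([40, 40, 203]);
translate([829, 397, 463]) cube([40, 40, 203]);


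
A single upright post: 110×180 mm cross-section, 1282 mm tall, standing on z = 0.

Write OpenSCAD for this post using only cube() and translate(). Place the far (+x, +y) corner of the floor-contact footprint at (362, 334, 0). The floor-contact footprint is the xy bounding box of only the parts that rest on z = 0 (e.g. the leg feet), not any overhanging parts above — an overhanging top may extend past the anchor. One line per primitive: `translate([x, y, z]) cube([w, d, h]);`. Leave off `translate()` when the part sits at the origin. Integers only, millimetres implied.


translate([252, 154, 0]) cube([110, 180, 1282]);


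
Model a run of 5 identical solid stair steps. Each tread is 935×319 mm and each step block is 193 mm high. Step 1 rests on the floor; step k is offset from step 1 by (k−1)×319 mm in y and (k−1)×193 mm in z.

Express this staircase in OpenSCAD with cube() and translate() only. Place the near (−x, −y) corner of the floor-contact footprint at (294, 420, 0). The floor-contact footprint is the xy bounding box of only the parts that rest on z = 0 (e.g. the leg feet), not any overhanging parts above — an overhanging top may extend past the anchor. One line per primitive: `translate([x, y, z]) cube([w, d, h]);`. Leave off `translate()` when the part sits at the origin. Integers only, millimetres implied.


translate([294, 420, 0]) cube([935, 319, 193]);
translate([294, 739, 193]) cube([935, 319, 193]);
translate([294, 1058, 386]) cube([935, 319, 193]);
translate([294, 1377, 579]) cube([935, 319, 193]);
translate([294, 1696, 772]) cube([935, 319, 193]);


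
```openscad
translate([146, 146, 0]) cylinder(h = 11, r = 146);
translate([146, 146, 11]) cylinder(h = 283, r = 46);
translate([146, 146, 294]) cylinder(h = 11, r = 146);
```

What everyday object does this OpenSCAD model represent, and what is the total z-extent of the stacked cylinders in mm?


A spool. The overall height is 305 mm.

Three coaxial cylinders, large–small–large — a spool. Two 11 mm flanges and a 283 mm core give 11 + 283 + 11 = 305 mm.


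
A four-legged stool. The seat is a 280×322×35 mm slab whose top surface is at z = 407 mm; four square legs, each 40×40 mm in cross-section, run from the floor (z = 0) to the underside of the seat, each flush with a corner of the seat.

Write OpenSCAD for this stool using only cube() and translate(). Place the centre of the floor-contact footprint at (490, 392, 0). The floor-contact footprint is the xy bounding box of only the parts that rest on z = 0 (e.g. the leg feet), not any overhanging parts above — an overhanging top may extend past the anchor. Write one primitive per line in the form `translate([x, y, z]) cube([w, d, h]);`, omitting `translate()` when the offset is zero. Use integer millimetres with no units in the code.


translate([350, 231, 372]) cube([280, 322, 35]);
translate([350, 231, 0]) cube([40, 40, 372]);
translate([590, 231, 0]) cube([40, 40, 372]);
translate([350, 513, 0]) cube([40, 40, 372]);
translate([590, 513, 0]) cube([40, 40, 372]);


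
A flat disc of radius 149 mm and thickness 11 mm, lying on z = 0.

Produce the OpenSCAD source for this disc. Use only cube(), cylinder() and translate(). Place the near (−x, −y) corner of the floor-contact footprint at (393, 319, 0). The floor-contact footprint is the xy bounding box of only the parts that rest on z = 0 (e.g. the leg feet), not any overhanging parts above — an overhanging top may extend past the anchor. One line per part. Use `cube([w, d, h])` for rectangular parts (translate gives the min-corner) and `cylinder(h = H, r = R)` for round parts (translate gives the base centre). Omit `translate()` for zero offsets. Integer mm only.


translate([542, 468, 0]) cylinder(h = 11, r = 149);


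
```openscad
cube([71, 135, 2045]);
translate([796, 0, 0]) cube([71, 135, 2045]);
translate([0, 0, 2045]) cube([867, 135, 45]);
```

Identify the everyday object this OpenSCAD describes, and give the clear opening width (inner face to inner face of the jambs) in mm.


A door frame. The clear opening width is 725 mm.

Two 2045 mm tall posts with a header on top — a door frame. The left jamb is 71 mm wide at x = 0; the right jamb starts at x = 796. The clear opening is 796 − 71 = 725 mm.


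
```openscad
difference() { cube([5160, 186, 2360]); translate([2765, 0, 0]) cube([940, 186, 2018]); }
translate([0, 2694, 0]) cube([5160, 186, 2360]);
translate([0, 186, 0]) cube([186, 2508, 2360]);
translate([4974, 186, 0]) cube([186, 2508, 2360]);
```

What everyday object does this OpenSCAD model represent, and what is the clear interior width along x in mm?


A single room. The interior width is 4788 mm.

Four walls enclosing a rectangle with a door in the front wall — a room. Outside width 5160 minus two 186 mm walls gives 4788 mm.


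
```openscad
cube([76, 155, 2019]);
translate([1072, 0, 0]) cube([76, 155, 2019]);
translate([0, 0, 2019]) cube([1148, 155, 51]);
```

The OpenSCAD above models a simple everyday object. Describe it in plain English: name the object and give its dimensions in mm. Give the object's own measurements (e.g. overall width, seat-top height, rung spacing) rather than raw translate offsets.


A door frame. The clear opening is 996 mm wide and 2019 mm high. Two 76 mm wide jambs, 155 mm deep, stand either side of the opening from the floor to the top of the opening. A 51 mm thick head sits across the top of both jambs, spanning the full outside width of the frame.


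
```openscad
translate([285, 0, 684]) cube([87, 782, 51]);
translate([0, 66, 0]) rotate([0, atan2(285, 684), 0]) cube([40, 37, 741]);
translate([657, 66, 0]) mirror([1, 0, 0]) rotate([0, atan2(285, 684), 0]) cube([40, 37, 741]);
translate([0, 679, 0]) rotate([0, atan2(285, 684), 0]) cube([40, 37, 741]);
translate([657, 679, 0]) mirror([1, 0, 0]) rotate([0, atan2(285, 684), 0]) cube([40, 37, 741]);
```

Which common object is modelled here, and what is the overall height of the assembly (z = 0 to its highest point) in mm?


A sawhorse. The overall height is 735 mm.

A beam across two mirrored pairs of raked legs — a sawhorse. The beam's underside is at z = 684 (matching the legs' vertical rise in atan2(285, 684)) and the beam is 51 mm tall, so its top is at 684 + 51 = 735 mm. The raked legs top out at the beam's underside, so that is the highest point.


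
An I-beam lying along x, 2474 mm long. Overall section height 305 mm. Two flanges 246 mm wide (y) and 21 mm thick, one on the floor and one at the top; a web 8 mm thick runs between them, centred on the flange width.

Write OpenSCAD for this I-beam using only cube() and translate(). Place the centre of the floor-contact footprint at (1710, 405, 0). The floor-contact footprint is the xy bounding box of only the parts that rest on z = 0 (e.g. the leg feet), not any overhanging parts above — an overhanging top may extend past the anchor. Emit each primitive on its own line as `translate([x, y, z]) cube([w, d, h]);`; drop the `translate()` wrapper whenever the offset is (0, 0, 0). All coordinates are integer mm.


translate([473, 282, 0]) cube([2474, 246, 21]);
translate([473, 401, 21]) cube([2474, 8, 263]);
translate([473, 282, 284]) cube([2474, 246, 21]);


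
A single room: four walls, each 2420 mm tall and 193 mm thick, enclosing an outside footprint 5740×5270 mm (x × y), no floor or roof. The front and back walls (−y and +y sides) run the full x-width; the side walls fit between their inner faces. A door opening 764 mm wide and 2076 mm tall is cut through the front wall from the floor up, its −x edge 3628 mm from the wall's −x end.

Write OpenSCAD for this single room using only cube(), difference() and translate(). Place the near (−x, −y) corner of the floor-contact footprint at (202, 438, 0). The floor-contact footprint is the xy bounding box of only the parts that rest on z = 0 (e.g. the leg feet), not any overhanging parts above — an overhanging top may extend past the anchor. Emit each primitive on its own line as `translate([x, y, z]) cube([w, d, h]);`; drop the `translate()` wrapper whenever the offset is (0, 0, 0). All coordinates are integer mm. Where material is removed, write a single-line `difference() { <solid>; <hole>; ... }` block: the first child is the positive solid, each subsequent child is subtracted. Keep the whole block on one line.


difference() { translate([202, 438, 0]) cube([5740, 193, 2420]); translate([3830, 438, 0]) cube([764, 193, 2076]); }
translate([202, 5515, 0]) cube([5740, 193, 2420]);
translate([202, 631, 0]) cube([193, 4884, 2420]);
translate([5749, 631, 0]) cube([193, 4884, 2420]);


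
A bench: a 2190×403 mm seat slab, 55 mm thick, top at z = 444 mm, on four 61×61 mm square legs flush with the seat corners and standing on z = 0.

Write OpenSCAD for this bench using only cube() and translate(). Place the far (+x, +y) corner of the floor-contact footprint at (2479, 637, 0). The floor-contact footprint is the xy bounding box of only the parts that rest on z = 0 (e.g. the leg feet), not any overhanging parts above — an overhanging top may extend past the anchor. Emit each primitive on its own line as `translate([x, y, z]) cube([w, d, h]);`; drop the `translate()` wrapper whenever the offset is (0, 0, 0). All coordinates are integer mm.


translate([289, 234, 389]) cube([2190, 403, 55]);
translate([289, 234, 0]) cube([61, 61, 389]);
translate([289, 576, 0]) cube([61, 61, 389]);
translate([2418, 234, 0]) cube([61, 61, 389]);
translate([2418, 576, 0]) cube([61, 61, 389]);


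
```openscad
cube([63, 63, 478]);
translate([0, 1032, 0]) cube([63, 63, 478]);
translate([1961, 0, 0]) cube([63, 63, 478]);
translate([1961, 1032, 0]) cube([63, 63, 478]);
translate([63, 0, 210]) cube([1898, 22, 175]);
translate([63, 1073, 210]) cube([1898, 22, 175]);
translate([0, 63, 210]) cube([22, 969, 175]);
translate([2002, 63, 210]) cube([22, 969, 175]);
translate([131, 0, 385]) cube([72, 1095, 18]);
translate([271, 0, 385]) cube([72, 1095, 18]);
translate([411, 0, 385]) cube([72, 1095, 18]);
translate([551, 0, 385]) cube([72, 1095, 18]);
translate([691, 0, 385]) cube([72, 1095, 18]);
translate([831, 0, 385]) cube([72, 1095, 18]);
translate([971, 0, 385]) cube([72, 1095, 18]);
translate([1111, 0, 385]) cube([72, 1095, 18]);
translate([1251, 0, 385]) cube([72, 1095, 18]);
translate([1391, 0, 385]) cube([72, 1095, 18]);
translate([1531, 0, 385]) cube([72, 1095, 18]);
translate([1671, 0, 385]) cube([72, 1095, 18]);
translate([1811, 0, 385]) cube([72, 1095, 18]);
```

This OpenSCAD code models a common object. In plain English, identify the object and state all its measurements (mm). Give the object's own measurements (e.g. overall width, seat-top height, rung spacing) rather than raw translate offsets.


A bed frame 2024 mm long (x) by 1095 mm wide (y). Four 63×63 mm corner posts, 478 mm tall, at the corners of the footprint. Four rails of 22 mm thickness and 175 mm height run between adjacent posts with their undersides at z = 210 mm, their outer faces flush with the outside of the frame (the two x-running rails run between the posts' inner faces; the two y-running rails run between the posts' inner faces). 13 slats, each 72 mm wide (x) and 18 mm thick, lie across the top of the two x-running rails, running the full 1095 mm width of the frame in y; along x they sit between the end posts with a 68 mm gap after the −x posts and between neighbouring slats, leaving 78 mm before the +x posts.


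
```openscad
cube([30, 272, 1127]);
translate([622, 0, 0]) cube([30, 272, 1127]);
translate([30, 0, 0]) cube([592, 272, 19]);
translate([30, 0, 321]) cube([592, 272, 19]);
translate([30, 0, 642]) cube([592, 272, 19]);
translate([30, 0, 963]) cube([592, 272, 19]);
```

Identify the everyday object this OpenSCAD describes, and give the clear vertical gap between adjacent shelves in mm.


A bookshelf. The clear shelf gap is 302 mm.

Two tall side panels with 4 horizontal boards between them — a bookshelf. The first two shelf undersides are at z = 0 and z = 321; with shelf thickness 19, the clear gap is 321 − 0 − 19 = 302 mm.


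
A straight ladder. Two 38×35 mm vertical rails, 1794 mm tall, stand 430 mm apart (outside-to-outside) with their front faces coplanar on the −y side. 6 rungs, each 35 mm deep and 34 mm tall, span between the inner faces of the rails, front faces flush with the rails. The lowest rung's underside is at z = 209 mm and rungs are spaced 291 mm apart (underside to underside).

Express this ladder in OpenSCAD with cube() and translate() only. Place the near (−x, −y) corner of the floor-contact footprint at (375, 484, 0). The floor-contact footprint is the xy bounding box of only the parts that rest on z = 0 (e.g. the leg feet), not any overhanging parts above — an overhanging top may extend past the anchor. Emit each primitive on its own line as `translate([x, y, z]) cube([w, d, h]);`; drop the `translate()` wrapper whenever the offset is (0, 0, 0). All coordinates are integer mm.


translate([375, 484, 0]) cube([38, 35, 1794]);
translate([767, 484, 0]) cube([38, 35, 1794]);
translate([413, 484, 209]) cube([354, 35, 34]);
translate([413, 484, 500]) cube([354, 35, 34]);
translate([413, 484, 791]) cube([354, 35, 34]);
translate([413, 484, 1082]) cube([354, 35, 34]);
translate([413, 484, 1373]) cube([354, 35, 34]);
translate([413, 484, 1664]) cube([354, 35, 34]);


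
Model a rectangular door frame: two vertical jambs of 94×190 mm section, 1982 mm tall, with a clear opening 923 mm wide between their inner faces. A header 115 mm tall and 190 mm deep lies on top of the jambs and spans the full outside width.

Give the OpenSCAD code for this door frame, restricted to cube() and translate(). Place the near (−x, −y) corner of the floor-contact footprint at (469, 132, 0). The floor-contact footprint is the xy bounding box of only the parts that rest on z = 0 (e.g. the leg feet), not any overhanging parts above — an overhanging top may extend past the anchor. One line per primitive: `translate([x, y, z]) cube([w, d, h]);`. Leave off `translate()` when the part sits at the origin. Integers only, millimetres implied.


translate([469, 132, 0]) cube([94, 190, 1982]);
translate([1486, 132, 0]) cube([94, 190, 1982]);
translate([469, 132, 1982]) cube([1111, 190, 115]);


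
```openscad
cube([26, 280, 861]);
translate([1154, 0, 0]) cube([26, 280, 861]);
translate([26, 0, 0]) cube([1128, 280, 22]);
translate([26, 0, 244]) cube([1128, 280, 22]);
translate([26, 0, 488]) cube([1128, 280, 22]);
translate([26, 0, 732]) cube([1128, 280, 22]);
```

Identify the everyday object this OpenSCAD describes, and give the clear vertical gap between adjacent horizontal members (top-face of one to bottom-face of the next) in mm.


A bookshelf. The clear shelf gap is 222 mm.

Two tall side panels with 4 horizontal boards between them — a bookshelf. The first two shelf undersides are at z = 0 and z = 244; with shelf thickness 22, the clear gap is 244 − 0 − 22 = 222 mm.


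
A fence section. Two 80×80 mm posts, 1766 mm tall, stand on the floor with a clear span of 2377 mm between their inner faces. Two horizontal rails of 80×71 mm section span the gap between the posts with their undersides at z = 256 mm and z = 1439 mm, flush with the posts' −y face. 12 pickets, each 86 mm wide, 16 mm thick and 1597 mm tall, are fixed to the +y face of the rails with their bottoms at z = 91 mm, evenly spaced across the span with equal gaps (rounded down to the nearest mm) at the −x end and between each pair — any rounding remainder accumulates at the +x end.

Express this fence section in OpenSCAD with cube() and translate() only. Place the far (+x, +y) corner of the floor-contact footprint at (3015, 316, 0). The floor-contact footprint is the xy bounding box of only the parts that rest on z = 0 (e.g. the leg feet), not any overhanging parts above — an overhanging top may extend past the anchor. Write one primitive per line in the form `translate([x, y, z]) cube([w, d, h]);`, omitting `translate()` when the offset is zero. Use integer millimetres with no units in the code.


translate([478, 236, 0]) cube([80, 80, 1766]);
translate([2935, 236, 0]) cube([80, 80, 1766]);
translate([558, 236, 256]) cube([2377, 80, 71]);
translate([558, 236, 1439]) cube([2377, 80, 71]);
translate([661, 316, 91]) cube([86, 16, 1597]);
translate([850, 316, 91]) cube([86, 16, 1597]);
translate([1039, 316, 91]) cube([86, 16, 1597]);
translate([1228, 316, 91]) cube([86, 16, 1597]);
translate([1417, 316, 91]) cube([86, 16, 1597]);
translate([1606, 316, 91]) cube([86, 16, 1597]);
translate([1795, 316, 91]) cube([86, 16, 1597]);
translate([1984, 316, 91]) cube([86, 16, 1597]);
translate([2173, 316, 91]) cube([86, 16, 1597]);
translate([2362, 316, 91]) cube([86, 16, 1597]);
translate([2551, 316, 91]) cube([86, 16, 1597]);
translate([2740, 316, 91]) cube([86, 16, 1597]);


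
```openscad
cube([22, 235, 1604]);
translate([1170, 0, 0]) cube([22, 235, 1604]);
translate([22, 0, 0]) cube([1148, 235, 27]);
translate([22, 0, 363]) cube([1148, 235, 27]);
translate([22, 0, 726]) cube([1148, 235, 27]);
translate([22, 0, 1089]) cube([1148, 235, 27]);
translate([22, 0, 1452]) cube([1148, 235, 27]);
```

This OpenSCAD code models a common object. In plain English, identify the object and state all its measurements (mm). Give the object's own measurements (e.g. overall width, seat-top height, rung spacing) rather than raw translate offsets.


An open bookshelf. Two side panels, each 22 mm thick, 235 mm deep and 1604 mm tall, stand 1192 mm apart (outside-to-outside). Between them sit 5 shelves, each 27 mm thick and 235 mm deep, spanning the full gap between the sides. The bottom shelf rests on the floor (its underside at z = 0) and the clear gap between one shelf's top and the next shelf's underside is 336 mm.


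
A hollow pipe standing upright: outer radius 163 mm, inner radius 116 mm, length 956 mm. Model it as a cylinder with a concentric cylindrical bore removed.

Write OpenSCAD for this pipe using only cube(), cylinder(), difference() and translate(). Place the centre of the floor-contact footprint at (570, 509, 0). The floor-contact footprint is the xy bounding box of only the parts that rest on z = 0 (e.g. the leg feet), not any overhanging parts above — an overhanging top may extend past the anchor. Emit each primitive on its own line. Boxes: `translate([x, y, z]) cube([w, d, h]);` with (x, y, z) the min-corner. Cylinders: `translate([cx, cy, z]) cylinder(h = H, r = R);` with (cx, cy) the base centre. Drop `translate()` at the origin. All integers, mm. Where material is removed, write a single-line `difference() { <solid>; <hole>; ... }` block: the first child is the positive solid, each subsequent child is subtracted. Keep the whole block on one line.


difference() { translate([570, 509, 0]) cylinder(h = 956, r = 163); translate([570, 509, 0]) cylinder(h = 956, r = 116); }


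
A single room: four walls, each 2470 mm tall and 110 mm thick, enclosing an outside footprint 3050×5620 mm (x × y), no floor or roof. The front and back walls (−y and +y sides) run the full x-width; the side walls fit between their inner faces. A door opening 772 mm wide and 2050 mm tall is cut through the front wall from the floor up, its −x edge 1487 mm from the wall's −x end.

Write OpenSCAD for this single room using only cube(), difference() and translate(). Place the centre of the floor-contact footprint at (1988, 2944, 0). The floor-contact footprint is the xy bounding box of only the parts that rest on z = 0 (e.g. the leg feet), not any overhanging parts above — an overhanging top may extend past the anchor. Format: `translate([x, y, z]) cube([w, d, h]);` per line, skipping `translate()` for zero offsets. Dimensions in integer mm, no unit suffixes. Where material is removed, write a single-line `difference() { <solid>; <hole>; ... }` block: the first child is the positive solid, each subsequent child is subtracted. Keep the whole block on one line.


difference() { translate([463, 134, 0]) cube([3050, 110, 2470]); translate([1950, 134, 0]) cube([772, 110, 2050]); }
translate([463, 5644, 0]) cube([3050, 110, 2470]);
translate([463, 244, 0]) cube([110, 5400, 2470]);
translate([3403, 244, 0]) cube([110, 5400, 2470]);


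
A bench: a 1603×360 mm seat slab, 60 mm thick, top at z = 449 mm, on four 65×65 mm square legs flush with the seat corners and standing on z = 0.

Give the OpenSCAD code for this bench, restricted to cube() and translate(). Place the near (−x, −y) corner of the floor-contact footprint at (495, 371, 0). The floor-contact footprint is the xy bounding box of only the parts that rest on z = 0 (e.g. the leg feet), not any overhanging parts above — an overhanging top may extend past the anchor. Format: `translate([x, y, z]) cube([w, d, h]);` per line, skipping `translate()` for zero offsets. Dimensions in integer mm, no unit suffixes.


translate([495, 371, 389]) cube([1603, 360, 60]);
translate([495, 371, 0]) cube([65, 65, 389]);
translate([495, 666, 0]) cube([65, 65, 389]);
translate([2033, 371, 0]) cube([65, 65, 389]);
translate([2033, 666, 0]) cube([65, 65, 389]);


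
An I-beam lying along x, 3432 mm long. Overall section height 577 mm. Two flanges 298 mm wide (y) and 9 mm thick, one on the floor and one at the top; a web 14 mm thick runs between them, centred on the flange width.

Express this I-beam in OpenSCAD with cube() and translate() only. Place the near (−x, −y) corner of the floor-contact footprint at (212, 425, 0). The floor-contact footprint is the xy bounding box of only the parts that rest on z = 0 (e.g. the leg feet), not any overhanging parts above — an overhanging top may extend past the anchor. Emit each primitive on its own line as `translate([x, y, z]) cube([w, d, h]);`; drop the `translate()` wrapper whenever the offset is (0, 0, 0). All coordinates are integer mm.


translate([212, 425, 0]) cube([3432, 298, 9]);
translate([212, 567, 9]) cube([3432, 14, 559]);
translate([212, 425, 568]) cube([3432, 298, 9]);


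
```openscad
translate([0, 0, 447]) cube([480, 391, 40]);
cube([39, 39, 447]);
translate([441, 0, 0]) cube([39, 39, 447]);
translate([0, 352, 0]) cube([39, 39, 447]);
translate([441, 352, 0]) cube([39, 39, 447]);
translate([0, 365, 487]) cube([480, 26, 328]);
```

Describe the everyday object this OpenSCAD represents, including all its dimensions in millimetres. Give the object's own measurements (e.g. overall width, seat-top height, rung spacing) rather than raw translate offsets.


A chair. The seat is a 480×391×40 mm slab with its top at z = 487 mm, on four 39×39 mm corner legs (flush with the seat edges, standing on z = 0). A flat backrest 26 mm thick, 328 mm tall, spans the full seat width and rises from the seat top along its +y edge, rear face flush with the rear of the seat.


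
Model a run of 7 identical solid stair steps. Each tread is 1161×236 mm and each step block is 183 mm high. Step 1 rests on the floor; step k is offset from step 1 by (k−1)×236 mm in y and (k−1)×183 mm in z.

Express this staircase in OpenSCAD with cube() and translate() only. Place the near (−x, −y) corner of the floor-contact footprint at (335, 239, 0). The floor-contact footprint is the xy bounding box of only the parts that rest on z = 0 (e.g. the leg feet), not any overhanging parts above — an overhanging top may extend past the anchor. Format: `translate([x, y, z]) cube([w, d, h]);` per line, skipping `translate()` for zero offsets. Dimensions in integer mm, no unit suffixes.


translate([335, 239, 0]) cube([1161, 236, 183]);
translate([335, 475, 183]) cube([1161, 236, 183]);
translate([335, 711, 366]) cube([1161, 236, 183]);
translate([335, 947, 549]) cube([1161, 236, 183]);
translate([335, 1183, 732]) cube([1161, 236, 183]);
translate([335, 1419, 915]) cube([1161, 236, 183]);
translate([335, 1655, 1098]) cube([1161, 236, 183]);


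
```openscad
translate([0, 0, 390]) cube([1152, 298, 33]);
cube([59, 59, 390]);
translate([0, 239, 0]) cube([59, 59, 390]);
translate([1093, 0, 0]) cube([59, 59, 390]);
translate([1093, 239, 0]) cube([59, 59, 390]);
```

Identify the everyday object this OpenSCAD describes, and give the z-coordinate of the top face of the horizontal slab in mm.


A bench. The seat-top height is 423 mm.

A long slab on four corner posts — a bench. The slab sits at z = 390 with thickness 33, so the top is 390 + 33 = 423 mm.


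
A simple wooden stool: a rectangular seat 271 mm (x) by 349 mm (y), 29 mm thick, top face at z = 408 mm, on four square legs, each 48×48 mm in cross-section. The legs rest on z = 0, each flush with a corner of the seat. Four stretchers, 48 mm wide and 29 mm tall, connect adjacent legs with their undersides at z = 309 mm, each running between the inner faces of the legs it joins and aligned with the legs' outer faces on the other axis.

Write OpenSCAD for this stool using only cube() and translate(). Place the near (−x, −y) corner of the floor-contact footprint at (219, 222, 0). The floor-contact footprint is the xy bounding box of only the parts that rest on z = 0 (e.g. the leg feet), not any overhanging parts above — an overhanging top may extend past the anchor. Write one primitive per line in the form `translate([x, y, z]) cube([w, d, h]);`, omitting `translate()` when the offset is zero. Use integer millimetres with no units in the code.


translate([219, 222, 379]) cube([271, 349, 29]);
translate([219, 222, 0]) cube([48, 48, 379]);
translate([442, 222, 0]) cube([48, 48, 379]);
translate([219, 523, 0]) cube([48, 48, 379]);
translate([442, 523, 0]) cube([48, 48, 379]);
translate([267, 222, 309]) cube([175, 48, 29]);
translate([267, 523, 309]) cube([175, 48, 29]);
translate([219, 270, 309]) cube([48, 253, 29]);
translate([442, 270, 309]) cube([48, 253, 29]);


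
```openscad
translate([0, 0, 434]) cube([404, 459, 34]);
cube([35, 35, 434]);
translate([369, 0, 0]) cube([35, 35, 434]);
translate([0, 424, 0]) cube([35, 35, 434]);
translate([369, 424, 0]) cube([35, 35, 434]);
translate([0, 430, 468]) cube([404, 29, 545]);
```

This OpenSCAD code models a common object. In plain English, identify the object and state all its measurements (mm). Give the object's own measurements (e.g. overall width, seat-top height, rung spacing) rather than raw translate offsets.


A chair. The seat is a 404×459×34 mm slab with its top at z = 468 mm, on four 35×35 mm corner legs (flush with the seat edges, standing on z = 0). A flat backrest 29 mm thick, 545 mm tall, spans the full seat width and rises from the seat top along its +y edge, rear face flush with the rear of the seat.


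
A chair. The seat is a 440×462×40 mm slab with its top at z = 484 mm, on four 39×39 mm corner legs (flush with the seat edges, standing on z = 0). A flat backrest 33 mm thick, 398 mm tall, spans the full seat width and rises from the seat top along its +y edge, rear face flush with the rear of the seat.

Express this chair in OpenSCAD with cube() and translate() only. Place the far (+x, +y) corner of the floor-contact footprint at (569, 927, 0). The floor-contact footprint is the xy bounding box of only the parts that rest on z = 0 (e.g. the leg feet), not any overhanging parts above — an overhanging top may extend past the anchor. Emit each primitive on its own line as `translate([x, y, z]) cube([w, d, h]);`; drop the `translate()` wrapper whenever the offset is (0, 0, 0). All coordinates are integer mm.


// leg_h = 484 - 40 = 444
translate([129, 465, 444]) cube([440, 462, 40]);
translate([129, 465, 0]) cube([39, 39, 444]);
translate([530, 465, 0]) cube([39, 39, 444]);
translate([129, 888, 0]) cube([39, 39, 444]);
translate([530, 888, 0]) cube([39, 39, 444]);
translate([129, 894, 484]) cube([440, 33, 398]);


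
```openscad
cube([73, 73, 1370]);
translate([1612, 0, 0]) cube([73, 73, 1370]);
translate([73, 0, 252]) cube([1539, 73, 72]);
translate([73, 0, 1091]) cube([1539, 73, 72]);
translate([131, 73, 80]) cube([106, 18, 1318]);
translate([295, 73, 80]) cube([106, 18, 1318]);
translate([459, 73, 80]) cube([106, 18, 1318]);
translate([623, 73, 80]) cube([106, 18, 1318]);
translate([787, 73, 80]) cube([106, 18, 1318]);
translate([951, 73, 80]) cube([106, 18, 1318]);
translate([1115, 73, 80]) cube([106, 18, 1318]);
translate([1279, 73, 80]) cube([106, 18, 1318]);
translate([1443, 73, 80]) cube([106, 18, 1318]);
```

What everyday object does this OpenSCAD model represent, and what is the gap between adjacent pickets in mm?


A fence section. The picket gap is 58 mm.

Two posts, two rails, 9 pickets — a fence section. Span 1539 mm holds 9 pickets of 106 mm with 10 equal gaps: ⌊(1539 − 9·106) / 10⌋ = 58 mm.


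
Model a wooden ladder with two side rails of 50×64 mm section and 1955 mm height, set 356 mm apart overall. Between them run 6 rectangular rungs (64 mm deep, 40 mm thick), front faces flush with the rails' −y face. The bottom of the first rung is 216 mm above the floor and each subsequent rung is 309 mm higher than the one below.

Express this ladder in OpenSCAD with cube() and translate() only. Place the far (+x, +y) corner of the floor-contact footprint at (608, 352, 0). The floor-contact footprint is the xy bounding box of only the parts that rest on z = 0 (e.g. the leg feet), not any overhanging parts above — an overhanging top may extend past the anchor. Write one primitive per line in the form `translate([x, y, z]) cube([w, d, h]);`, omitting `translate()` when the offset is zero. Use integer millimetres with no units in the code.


// rung span = 356 - 2*50 = 256
// rung[k] z = 216 + k*309
translate([252, 288, 0]) cube([50, 64, 1955]);
translate([558, 288, 0]) cube([50, 64, 1955]);
translate([302, 288, 216]) cube([256, 64, 40]);
translate([302, 288, 525]) cube([256, 64, 40]);
translate([302, 288, 834]) cube([256, 64, 40]);
translate([302, 288, 1143]) cube([256, 64, 40]);
translate([302, 288, 1452]) cube([256, 64, 40]);
translate([302, 288, 1761]) cube([256, 64, 40]);


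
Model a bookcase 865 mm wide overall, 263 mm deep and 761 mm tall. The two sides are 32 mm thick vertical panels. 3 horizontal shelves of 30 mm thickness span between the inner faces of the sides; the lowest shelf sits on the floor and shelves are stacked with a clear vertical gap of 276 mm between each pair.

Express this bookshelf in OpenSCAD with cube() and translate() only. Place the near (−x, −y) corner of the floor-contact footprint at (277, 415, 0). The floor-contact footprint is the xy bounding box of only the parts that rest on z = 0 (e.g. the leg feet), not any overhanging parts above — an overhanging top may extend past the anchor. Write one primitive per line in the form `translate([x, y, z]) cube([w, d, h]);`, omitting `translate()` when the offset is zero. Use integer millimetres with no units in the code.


translate([277, 415, 0]) cube([32, 263, 761]);
translate([1110, 415, 0]) cube([32, 263, 761]);
translate([309, 415, 0]) cube([801, 263, 30]);
translate([309, 415, 306]) cube([801, 263, 30]);
translate([309, 415, 612]) cube([801, 263, 30]);


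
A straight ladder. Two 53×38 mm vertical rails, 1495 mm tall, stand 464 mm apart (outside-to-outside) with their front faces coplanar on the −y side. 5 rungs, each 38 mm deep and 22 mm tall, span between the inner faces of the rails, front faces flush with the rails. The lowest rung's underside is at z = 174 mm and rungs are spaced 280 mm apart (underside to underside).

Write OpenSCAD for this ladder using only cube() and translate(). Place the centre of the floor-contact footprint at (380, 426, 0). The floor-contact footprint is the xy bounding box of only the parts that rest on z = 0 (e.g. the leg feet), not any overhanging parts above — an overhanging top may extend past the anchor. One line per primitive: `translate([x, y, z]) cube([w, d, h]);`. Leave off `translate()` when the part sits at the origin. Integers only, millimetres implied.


translate([148, 407, 0]) cube([53, 38, 1495]);
translate([559, 407, 0]) cube([53, 38, 1495]);
translate([201, 407, 174]) cube([358, 38, 22]);
translate([201, 407, 454]) cube([358, 38, 22]);
translate([201, 407, 734]) cube([358, 38, 22]);
translate([201, 407, 1014]) cube([358, 38, 22]);
translate([201, 407, 1294]) cube([358, 38, 22]);


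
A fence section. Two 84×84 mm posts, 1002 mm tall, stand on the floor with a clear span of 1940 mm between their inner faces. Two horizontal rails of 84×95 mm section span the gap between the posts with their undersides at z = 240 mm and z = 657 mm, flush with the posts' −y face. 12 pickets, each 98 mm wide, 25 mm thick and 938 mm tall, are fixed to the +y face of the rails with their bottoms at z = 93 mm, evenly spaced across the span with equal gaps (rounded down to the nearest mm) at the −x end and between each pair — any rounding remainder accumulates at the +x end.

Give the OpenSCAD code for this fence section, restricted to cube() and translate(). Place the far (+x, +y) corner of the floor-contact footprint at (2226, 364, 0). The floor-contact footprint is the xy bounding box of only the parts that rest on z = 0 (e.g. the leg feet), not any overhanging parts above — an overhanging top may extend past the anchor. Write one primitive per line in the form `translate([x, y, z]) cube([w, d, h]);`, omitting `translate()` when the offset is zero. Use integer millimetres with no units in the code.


translate([118, 280, 0]) cube([84, 84, 1002]);
translate([2142, 280, 0]) cube([84, 84, 1002]);
translate([202, 280, 240]) cube([1940, 84, 95]);
translate([202, 280, 657]) cube([1940, 84, 95]);
translate([260, 364, 93]) cube([98, 25, 938]);
translate([416, 364, 93]) cube([98, 25, 938]);
translate([572, 364, 93]) cube([98, 25, 938]);
translate([728, 364, 93]) cube([98, 25, 938]);
translate([884, 364, 93]) cube([98, 25, 938]);
translate([1040, 364, 93]) cube([98, 25, 938]);
translate([1196, 364, 93]) cube([98, 25, 938]);
translate([1352, 364, 93]) cube([98, 25, 938]);
translate([1508, 364, 93]) cube([98, 25, 938]);
translate([1664, 364, 93]) cube([98, 25, 938]);
translate([1820, 364, 93]) cube([98, 25, 938]);
translate([1976, 364, 93]) cube([98, 25, 938]);


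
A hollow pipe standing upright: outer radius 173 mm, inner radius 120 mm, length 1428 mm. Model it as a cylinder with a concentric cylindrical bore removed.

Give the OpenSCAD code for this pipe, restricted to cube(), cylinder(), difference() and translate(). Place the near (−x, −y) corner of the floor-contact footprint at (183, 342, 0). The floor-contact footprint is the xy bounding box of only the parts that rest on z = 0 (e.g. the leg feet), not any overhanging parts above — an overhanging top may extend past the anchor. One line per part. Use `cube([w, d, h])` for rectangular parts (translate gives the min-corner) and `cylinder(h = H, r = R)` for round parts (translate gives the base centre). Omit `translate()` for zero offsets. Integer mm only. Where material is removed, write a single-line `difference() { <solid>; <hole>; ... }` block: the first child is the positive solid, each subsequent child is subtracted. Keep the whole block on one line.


difference() { translate([356, 515, 0]) cylinder(h = 1428, r = 173); translate([356, 515, 0]) cylinder(h = 1428, r = 120); }


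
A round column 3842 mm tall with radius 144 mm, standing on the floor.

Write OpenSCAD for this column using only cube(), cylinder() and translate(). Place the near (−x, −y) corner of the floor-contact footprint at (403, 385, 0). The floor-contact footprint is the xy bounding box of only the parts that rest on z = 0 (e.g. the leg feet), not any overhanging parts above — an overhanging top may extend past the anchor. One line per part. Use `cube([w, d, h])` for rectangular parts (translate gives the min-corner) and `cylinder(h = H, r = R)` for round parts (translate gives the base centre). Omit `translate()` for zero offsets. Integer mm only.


translate([547, 529, 0]) cylinder(h = 3842, r = 144);


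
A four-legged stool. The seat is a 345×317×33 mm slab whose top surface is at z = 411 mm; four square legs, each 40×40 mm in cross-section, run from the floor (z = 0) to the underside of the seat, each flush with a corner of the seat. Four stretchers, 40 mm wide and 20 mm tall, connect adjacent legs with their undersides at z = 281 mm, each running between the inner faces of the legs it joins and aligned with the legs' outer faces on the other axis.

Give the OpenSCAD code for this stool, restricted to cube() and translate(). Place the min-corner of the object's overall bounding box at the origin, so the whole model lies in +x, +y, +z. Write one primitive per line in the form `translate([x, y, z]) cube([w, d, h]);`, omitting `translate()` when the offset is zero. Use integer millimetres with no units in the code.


translate([0, 0, 378]) cube([345, 317, 33]);
cube([40, 40, 378]);
translate([305, 0, 0]) cube([40, 40, 378]);
translate([0, 277, 0]) cube([40, 40, 378]);
translate([305, 277, 0]) cube([40, 40, 378]);
translate([40, 0, 281]) cube([265, 40, 20]);
translate([40, 277, 281]) cube([265, 40, 20]);
translate([0, 40, 281]) cube([40, 237, 20]);
translate([305, 40, 281]) cube([40, 237, 20]);
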